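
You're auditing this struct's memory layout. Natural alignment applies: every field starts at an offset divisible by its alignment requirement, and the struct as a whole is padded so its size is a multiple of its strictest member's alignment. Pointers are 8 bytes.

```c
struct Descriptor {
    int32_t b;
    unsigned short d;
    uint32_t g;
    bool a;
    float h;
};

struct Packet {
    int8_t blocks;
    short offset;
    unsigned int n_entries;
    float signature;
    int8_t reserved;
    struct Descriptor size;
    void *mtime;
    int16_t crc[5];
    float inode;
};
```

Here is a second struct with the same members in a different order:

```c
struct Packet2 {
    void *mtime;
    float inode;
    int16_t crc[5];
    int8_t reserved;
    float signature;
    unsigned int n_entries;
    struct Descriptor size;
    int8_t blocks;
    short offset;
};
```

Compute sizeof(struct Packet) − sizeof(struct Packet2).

8

Descriptor: @0: b [4B, align 4] → 4; @4: d [2B, align 2] → 6; +2 pad (align 4); @8: g [4B, align 4] → 12; @12: a [1B, align 1] → 13; +3 pad (align 4); @16: h [4B, align 4] → 20; size 20, align 4
@0: blocks [1B, align 1] → 1
+1 pad (align 2)
@2: offset [2B, align 2] → 4
@4: n_entries [4B, align 4] → 8
@8: signature [4B, align 4] → 12
@12: reserved [1B, align 1] → 13
+3 pad (align 4)
@16: size [20B, align 4] → 36
+4 pad (align 8)
@40: mtime [8B, align 8] → 48
@48: crc [10B, align 2] → 58
+2 pad (align 4)
@60: inode [4B, align 4] → 64
size 64, align 8
— Packet2 —
@0: mtime [8B, align 8] → 8
@8: inode [4B, align 4] → 12
@12: crc [10B, align 2] → 22
@22: reserved [1B, align 1] → 23
+1 pad (align 4)
@24: signature [4B, align 4] → 28
@28: n_entries [4B, align 4] → 32
@32: size [20B, align 4] → 52
@52: blocks [1B, align 1] → 53
+1 pad (align 2)
@54: offset [2B, align 2] → 56
size 56, align 8
64 − 56 = 8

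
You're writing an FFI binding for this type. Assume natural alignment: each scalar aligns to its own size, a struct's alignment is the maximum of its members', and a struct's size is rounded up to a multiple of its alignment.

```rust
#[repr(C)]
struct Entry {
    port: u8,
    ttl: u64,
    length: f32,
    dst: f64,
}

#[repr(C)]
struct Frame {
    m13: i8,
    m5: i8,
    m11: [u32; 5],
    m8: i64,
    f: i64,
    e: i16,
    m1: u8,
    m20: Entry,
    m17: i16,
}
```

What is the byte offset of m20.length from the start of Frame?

Entry: @0: port [1B, align 1] → 1; +7 pad (align 8); @8: ttl [8B, align 8] → 16; @16: length [4B, align 4] → 20; +4 pad (align 8); @24: dst [8B, align 8] → 32; size 32, align 8
@0: m13 [1B, align 1] → 1
@1: m5 [1B, align 1] → 2
+2 pad (align 4)
@4: m11 [20B, align 4] → 24
@24: m8 [8B, align 8] → 32
@32: f [8B, align 8] → 40
@40: e [2B, align 2] → 42
@42: m1 [1B, align 1] → 43
+5 pad (align 8)
@48: m20 [32B, align 8] → 80
within Entry: length at 16
48 + 16 = 64

64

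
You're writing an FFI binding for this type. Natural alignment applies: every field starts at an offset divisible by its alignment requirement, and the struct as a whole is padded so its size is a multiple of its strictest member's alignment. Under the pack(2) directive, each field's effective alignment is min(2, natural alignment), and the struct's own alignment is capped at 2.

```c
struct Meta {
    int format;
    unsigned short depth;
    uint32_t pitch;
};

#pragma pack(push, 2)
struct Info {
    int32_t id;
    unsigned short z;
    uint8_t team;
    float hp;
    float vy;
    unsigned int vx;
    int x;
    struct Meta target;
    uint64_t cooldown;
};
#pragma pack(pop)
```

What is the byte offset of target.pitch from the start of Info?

Meta: format at 0 (size 4, align 4) → ends 4; depth at 4 (size 2, align 2) → ends 6; pad 2 to align 4 for pitch; pitch at 8 (size 4, align 4) → ends 12; total 12 bytes, alignment 4
id at 0 (size 4, align 2) → ends 4
z at 4 (size 2, align 2) → ends 6
team at 6 (size 1, align 1) → ends 7
pad 1 to align 2 for hp
hp at 8 (size 4, align 2) → ends 12
vy at 12 (size 4, align 2) → ends 16
vx at 16 (size 4, align 2) → ends 20
x at 20 (size 4, align 2) → ends 24
target at 24 (size 12, align 2) → ends 36
within Meta: pitch at 8
24 + 8 = 32

32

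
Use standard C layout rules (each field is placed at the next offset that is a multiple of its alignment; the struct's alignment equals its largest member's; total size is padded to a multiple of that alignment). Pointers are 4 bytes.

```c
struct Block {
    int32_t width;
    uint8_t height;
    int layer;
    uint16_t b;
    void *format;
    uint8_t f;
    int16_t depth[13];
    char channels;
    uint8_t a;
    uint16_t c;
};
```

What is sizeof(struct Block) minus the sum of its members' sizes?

0..4  width  (4B, 4-aligned)
4..5  height  (1B, 1-aligned)
5..8  -- padding (3B)
8..12  layer  (4B, 4-aligned)
12..14  b  (2B, 2-aligned)
14..16  -- padding (2B)
16..20  format  (4B, 4-aligned)
20..21  f  (1B, 1-aligned)
21..22  -- padding (1B)
22..48  depth  (26B, 2-aligned)
48..49  channels  (1B, 1-aligned)
49..50  a  (1B, 1-aligned)
50..52  c  (2B, 2-aligned)
sizeof = 52, alignof = 4
data bytes 46, size 52 → padding 6

6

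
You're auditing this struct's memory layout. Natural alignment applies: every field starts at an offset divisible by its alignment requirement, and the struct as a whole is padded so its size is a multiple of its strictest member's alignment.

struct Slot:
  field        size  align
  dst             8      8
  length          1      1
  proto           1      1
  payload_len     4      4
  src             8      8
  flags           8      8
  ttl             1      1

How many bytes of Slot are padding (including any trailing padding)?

@0: dst [8B, align 8] → 8
@8: length [1B, align 1] → 9
@9: proto [1B, align 1] → 10
+2 pad (align 4)
@12: payload_len [4B, align 4] → 16
@16: src [8B, align 8] → 24
@24: flags [8B, align 8] → 32
@32: ttl [1B, align 1] → 33
+7 tail pad (align 8)
size 40, align 8
data bytes 31, size 40 → padding 9

9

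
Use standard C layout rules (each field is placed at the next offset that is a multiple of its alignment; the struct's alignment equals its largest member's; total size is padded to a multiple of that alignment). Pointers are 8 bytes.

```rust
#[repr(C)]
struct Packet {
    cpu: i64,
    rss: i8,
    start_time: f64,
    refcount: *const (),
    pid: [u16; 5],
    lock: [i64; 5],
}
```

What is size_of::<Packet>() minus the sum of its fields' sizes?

0..8  cpu  (8B, 8-aligned)
8..9  rss  (1B, 1-aligned)
9..16  -- padding (7B)
16..24  start_time  (8B, 8-aligned)
24..32  refcount  (8B, 8-aligned)
32..42  pid  (10B, 2-aligned)
42..48  -- padding (6B)
48..88  lock  (40B, 8-aligned)
sizeof = 88, alignof = 8
data bytes 75, size 88 → padding 13

13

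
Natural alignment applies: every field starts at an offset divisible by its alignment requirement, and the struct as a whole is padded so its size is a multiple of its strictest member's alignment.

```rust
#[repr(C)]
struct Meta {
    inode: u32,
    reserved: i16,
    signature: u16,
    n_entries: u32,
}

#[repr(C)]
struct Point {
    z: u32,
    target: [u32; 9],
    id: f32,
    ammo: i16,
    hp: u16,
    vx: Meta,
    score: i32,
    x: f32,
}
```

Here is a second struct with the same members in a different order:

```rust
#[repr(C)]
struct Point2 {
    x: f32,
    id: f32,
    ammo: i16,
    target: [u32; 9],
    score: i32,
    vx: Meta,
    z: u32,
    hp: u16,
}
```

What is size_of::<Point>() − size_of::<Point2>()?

-4

Meta: 0..4  inode  (4B, 4-aligned); 4..6  reserved  (2B, 2-aligned); 6..8  signature  (2B, 2-aligned); 8..12  n_entries  (4B, 4-aligned); sizeof = 12, alignof = 4
0..4  z  (4B, 4-aligned)
4..40  target  (36B, 4-aligned)
40..44  id  (4B, 4-aligned)
44..46  ammo  (2B, 2-aligned)
46..48  hp  (2B, 2-aligned)
48..60  vx  (12B, 4-aligned)
60..64  score  (4B, 4-aligned)
64..68  x  (4B, 4-aligned)
sizeof = 68, alignof = 4
— Point2 —
0..4  x  (4B, 4-aligned)
4..8  id  (4B, 4-aligned)
8..10  ammo  (2B, 2-aligned)
10..12  -- padding (2B)
12..48  target  (36B, 4-aligned)
48..52  score  (4B, 4-aligned)
52..64  vx  (12B, 4-aligned)
64..68  z  (4B, 4-aligned)
68..70  hp  (2B, 2-aligned)
70..72  -- tail padding (2B)
sizeof = 72, alignof = 4
68 − 72 = -4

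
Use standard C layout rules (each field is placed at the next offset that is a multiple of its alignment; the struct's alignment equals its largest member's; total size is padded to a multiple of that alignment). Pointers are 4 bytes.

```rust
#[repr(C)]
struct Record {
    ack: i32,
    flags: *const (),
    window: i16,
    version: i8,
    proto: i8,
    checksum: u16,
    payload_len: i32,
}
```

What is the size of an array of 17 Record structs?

@0: ack [4B, align 4] → 4
@4: flags [4B, align 4] → 8
@8: window [2B, align 2] → 10
@10: version [1B, align 1] → 11
@11: proto [1B, align 1] → 12
@12: checksum [2B, align 2] → 14
+2 pad (align 4)
@16: payload_len [4B, align 4] → 20
size 20, align 4
array of 17: 17 × 20 = 340

340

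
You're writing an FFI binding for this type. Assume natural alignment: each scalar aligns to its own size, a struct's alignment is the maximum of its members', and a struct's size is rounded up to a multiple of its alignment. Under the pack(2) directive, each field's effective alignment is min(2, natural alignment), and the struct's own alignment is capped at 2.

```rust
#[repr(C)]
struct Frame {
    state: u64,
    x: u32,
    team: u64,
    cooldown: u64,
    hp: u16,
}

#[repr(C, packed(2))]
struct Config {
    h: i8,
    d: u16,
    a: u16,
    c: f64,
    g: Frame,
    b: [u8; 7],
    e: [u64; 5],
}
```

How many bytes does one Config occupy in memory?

102 bytes

Frame: 0..8  state  (8B, 8-aligned); 8..12  x  (4B, 4-aligned); 12..16  -- padding (4B); 16..24  team  (8B, 8-aligned); 24..32  cooldown  (8B, 8-aligned); 32..34  hp  (2B, 2-aligned); 34..40  -- tail padding (6B); sizeof = 40, alignof = 8
0..1  h  (1B, 1-aligned)
1..2  -- padding (1B)
2..4  d  (2B, 2-aligned)
4..6  a  (2B, 2-aligned)
6..14  c  (8B, 2-aligned)
14..54  g  (40B, 2-aligned)
54..61  b  (7B, 1-aligned)
61..62  -- padding (1B)
62..102  e  (40B, 2-aligned)
sizeof = 102, alignof = 2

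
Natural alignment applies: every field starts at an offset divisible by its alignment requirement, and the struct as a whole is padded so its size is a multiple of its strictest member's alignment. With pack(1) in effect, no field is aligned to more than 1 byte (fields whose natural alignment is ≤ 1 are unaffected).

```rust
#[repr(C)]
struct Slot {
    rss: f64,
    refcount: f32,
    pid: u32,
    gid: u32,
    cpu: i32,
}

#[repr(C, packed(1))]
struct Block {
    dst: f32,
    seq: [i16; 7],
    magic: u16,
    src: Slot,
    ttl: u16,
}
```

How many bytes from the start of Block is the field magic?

Slot: 0..8  rss  (8B, 8-aligned); 8..12  refcount  (4B, 4-aligned); 12..16  pid  (4B, 4-aligned); 16..20  gid  (4B, 4-aligned); 20..24  cpu  (4B, 4-aligned); sizeof = 24, alignof = 8
0..4  dst  (4B, 1-aligned)
4..18  seq  (14B, 1-aligned)
18..20  magic  (2B, 1-aligned)

18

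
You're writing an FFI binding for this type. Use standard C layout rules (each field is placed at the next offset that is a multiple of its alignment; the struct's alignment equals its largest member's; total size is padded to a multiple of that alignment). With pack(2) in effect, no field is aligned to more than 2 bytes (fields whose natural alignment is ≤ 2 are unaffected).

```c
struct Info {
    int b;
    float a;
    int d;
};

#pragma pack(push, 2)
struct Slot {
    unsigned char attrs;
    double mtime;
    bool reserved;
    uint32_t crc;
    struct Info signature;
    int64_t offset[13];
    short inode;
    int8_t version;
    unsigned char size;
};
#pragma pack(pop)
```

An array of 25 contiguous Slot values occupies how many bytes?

Info: b at 0 (size 4, align 4) → ends 4; a at 4 (size 4, align 4) → ends 8; d at 8 (size 4, align 4) → ends 12; total 12 bytes, alignment 4
attrs at 0 (size 1, align 1) → ends 1
pad 1 to align 2 for mtime
mtime at 2 (size 8, align 2) → ends 10
reserved at 10 (size 1, align 1) → ends 11
pad 1 to align 2 for crc
crc at 12 (size 4, align 2) → ends 16
signature at 16 (size 12, align 2) → ends 28
offset at 28 (size 104, align 2) → ends 132
inode at 132 (size 2, align 2) → ends 134
version at 134 (size 1, align 1) → ends 135
size at 135 (size 1, align 1) → ends 136
total 136 bytes, alignment 2
array of 25: 25 × 136 = 3400

3400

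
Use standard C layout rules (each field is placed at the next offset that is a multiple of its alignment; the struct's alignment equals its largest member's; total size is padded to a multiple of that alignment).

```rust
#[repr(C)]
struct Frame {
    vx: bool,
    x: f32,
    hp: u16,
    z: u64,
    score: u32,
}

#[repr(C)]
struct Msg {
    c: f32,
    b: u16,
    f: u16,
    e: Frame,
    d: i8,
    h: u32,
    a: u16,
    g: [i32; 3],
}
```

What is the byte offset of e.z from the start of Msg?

Frame: vx at 0 (size 1, align 1) → ends 1; pad 3 to align 4 for x; x at 4 (size 4, align 4) → ends 8; hp at 8 (size 2, align 2) → ends 10; pad 6 to align 8 for z; z at 16 (size 8, align 8) → ends 24; score at 24 (size 4, align 4) → ends 28; tail pad 4 to reach multiple of 8; total 32 bytes, alignment 8
c at 0 (size 4, align 4) → ends 4
b at 4 (size 2, align 2) → ends 6
f at 6 (size 2, align 2) → ends 8
e at 8 (size 32, align 8) → ends 40
within Frame: z at 16
8 + 16 = 24

24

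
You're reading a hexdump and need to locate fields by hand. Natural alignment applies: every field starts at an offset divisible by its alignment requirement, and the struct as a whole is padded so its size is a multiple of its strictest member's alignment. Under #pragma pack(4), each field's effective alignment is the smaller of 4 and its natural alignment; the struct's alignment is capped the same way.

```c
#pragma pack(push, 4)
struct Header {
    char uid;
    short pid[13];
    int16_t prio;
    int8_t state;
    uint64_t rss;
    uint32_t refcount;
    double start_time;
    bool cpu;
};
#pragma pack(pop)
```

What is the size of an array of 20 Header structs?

1120

0..1  uid  (1B, 1-aligned)
1..2  -- padding (1B)
2..28  pid  (26B, 2-aligned)
28..30  prio  (2B, 2-aligned)
30..31  state  (1B, 1-aligned)
31..32  -- padding (1B)
32..40  rss  (8B, 4-aligned)
40..44  refcount  (4B, 4-aligned)
44..52  start_time  (8B, 4-aligned)
52..53  cpu  (1B, 1-aligned)
53..56  -- tail padding (3B)
sizeof = 56, alignof = 4
array of 20: 20 × 56 = 1120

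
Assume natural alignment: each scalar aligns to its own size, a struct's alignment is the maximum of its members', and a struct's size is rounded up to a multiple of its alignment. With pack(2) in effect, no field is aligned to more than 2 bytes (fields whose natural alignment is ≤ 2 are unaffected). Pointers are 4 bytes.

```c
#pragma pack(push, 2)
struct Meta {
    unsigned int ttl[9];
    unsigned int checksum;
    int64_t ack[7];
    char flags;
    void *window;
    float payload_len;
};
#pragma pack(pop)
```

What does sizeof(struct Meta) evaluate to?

0..36  ttl  (36B, 2-aligned)
36..40  checksum  (4B, 2-aligned)
40..96  ack  (56B, 2-aligned)
96..97  flags  (1B, 1-aligned)
97..98  -- padding (1B)
98..102  window  (4B, 2-aligned)
102..106  payload_len  (4B, 2-aligned)
sizeof = 106, alignof = 2

106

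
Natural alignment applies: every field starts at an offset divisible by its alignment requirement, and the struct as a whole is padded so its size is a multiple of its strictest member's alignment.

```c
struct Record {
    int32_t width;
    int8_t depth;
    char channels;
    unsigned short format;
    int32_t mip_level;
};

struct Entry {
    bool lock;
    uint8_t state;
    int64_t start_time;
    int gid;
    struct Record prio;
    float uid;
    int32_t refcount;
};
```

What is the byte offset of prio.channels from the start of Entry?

Record: width at 0 (size 4, align 4) → ends 4; depth at 4 (size 1, align 1) → ends 5; channels at 5 (size 1, align 1) → ends 6; format at 6 (size 2, align 2) → ends 8; mip_level at 8 (size 4, align 4) → ends 12; total 12 bytes, alignment 4
lock at 0 (size 1, align 1) → ends 1
state at 1 (size 1, align 1) → ends 2
pad 6 to align 8 for start_time
start_time at 8 (size 8, align 8) → ends 16
gid at 16 (size 4, align 4) → ends 20
prio at 20 (size 12, align 4) → ends 32
within Record: channels at 5
20 + 5 = 25

25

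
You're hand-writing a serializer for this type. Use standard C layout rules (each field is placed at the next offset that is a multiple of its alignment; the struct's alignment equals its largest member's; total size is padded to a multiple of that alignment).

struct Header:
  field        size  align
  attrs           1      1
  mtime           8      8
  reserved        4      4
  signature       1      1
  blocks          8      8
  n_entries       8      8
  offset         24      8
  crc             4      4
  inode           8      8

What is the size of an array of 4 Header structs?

attrs at 0 (size 1, align 1) → ends 1
pad 7 to align 8 for mtime
mtime at 8 (size 8, align 8) → ends 16
reserved at 16 (size 4, align 4) → ends 20
signature at 20 (size 1, align 1) → ends 21
pad 3 to align 8 for blocks
blocks at 24 (size 8, align 8) → ends 32
n_entries at 32 (size 8, align 8) → ends 40
offset at 40 (size 24, align 8) → ends 64
crc at 64 (size 4, align 4) → ends 68
pad 4 to align 8 for inode
inode at 72 (size 8, align 8) → ends 80
total 80 bytes, alignment 8
array of 4: 4 × 80 = 320

320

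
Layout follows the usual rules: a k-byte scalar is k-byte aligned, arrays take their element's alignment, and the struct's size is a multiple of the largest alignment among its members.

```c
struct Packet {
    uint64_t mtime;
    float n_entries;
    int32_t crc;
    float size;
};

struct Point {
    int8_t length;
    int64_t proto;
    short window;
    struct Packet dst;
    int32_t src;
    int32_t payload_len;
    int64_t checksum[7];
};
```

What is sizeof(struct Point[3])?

Packet: @0: mtime [8B, align 8] → 8; @8: n_entries [4B, align 4] → 12; @12: crc [4B, align 4] → 16; @16: size [4B, align 4] → 20; +4 tail pad (align 8); size 24, align 8
@0: length [1B, align 1] → 1
+7 pad (align 8)
@8: proto [8B, align 8] → 16
@16: window [2B, align 2] → 18
+6 pad (align 8)
@24: dst [24B, align 8] → 48
@48: src [4B, align 4] → 52
@52: payload_len [4B, align 4] → 56
@56: checksum [56B, align 8] → 112
size 112, align 8
array of 3: 3 × 112 = 336

336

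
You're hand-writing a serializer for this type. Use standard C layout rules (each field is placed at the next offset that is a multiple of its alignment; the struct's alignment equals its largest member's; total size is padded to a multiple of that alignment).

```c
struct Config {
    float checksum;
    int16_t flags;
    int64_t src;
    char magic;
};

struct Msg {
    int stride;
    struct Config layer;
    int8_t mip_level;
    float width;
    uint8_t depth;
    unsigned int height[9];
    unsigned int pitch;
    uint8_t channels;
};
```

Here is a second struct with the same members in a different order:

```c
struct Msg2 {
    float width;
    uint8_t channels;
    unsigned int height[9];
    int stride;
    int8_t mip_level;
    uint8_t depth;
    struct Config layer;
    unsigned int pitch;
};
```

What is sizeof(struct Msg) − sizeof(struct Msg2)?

0

Config: @0: checksum [4B, align 4] → 4; @4: flags [2B, align 2] → 6; +2 pad (align 8); @8: src [8B, align 8] → 16; @16: magic [1B, align 1] → 17; +7 tail pad (align 8); size 24, align 8
@0: stride [4B, align 4] → 4
+4 pad (align 8)
@8: layer [24B, align 8] → 32
@32: mip_level [1B, align 1] → 33
+3 pad (align 4)
@36: width [4B, align 4] → 40
@40: depth [1B, align 1] → 41
+3 pad (align 4)
@44: height [36B, align 4] → 80
@80: pitch [4B, align 4] → 84
@84: channels [1B, align 1] → 85
+3 tail pad (align 8)
size 88, align 8
— Msg2 —
@0: width [4B, align 4] → 4
@4: channels [1B, align 1] → 5
+3 pad (align 4)
@8: height [36B, align 4] → 44
@44: stride [4B, align 4] → 48
@48: mip_level [1B, align 1] → 49
@49: depth [1B, align 1] → 50
+6 pad (align 8)
@56: layer [24B, align 8] → 80
@80: pitch [4B, align 4] → 84
+4 tail pad (align 8)
size 88, align 8
88 − 88 = 0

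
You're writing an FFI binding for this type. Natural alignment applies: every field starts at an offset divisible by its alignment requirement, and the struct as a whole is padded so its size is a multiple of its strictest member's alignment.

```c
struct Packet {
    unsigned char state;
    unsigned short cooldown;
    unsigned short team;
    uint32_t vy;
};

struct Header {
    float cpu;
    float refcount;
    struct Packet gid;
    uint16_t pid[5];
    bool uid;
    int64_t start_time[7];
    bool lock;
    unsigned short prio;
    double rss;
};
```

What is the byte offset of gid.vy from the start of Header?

16

Packet: @0: state [1B, align 1] → 1; +1 pad (align 2); @2: cooldown [2B, align 2] → 4; @4: team [2B, align 2] → 6; +2 pad (align 4); @8: vy [4B, align 4] → 12; size 12, align 4
@0: cpu [4B, align 4] → 4
@4: refcount [4B, align 4] → 8
@8: gid [12B, align 4] → 20
within Packet: vy at 8
8 + 8 = 16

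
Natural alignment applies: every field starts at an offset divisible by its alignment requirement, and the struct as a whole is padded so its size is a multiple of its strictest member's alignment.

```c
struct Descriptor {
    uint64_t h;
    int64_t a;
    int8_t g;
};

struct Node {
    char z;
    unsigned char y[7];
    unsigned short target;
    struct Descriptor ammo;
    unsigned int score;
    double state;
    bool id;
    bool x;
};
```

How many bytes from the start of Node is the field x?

57

Descriptor: @0: h [8B, align 8] → 8; @8: a [8B, align 8] → 16; @16: g [1B, align 1] → 17; +7 tail pad (align 8); size 24, align 8
@0: z [1B, align 1] → 1
@1: y [7B, align 1] → 8
@8: target [2B, align 2] → 10
+6 pad (align 8)
@16: ammo [24B, align 8] → 40
@40: score [4B, align 4] → 44
+4 pad (align 8)
@48: state [8B, align 8] → 56
@56: id [1B, align 1] → 57
@57: x [1B, align 1] → 58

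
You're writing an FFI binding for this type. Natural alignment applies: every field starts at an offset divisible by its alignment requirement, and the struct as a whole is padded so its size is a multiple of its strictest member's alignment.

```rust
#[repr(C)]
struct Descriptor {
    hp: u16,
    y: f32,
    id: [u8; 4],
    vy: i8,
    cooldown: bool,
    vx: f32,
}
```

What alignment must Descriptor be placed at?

member alignments: hp=2, y=4, id=1, vy=1, cooldown=1, vx=4
max = 4

4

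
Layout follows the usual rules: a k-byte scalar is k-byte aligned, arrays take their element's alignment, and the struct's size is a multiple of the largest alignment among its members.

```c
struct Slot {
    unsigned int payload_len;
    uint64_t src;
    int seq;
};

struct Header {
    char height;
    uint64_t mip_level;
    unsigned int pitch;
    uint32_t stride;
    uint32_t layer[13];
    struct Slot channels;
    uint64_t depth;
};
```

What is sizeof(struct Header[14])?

Slot: 0..4  payload_len  (4B, 4-aligned); 4..8  -- padding (4B); 8..16  src  (8B, 8-aligned); 16..20  seq  (4B, 4-aligned); 20..24  -- tail padding (4B); sizeof = 24, alignof = 8
0..1  height  (1B, 1-aligned)
1..8  -- padding (7B)
8..16  mip_level  (8B, 8-aligned)
16..20  pitch  (4B, 4-aligned)
20..24  stride  (4B, 4-aligned)
24..76  layer  (52B, 4-aligned)
76..80  -- padding (4B)
80..104  channels  (24B, 8-aligned)
104..112  depth  (8B, 8-aligned)
sizeof = 112, alignof = 8
array of 14: 14 × 112 = 1568

1568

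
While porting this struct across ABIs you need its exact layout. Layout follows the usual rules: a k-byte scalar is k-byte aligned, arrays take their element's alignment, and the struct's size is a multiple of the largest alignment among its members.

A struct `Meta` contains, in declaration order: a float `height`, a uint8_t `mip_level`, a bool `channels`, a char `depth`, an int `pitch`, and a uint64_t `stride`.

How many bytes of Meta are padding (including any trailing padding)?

5

height at 0 (size 4, align 4) → ends 4
mip_level at 4 (size 1, align 1) → ends 5
channels at 5 (size 1, align 1) → ends 6
depth at 6 (size 1, align 1) → ends 7
pad 1 to align 4 for pitch
pitch at 8 (size 4, align 4) → ends 12
pad 4 to align 8 for stride
stride at 16 (size 8, align 8) → ends 24
total 24 bytes, alignment 8
data bytes 19, size 24 → padding 5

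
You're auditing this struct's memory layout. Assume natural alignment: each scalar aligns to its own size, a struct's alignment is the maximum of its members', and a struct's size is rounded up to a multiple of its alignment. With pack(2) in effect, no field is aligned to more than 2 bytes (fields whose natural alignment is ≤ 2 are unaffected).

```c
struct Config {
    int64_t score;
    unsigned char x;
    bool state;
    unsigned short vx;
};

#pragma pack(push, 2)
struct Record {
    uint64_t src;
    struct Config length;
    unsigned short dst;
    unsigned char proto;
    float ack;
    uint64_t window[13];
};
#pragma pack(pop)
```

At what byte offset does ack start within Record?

28

Config: @0: score [8B, align 8] → 8; @8: x [1B, align 1] → 9; @9: state [1B, align 1] → 10; @10: vx [2B, align 2] → 12; +4 tail pad (align 8); size 16, align 8
@0: src [8B, align 2] → 8
@8: length [16B, align 2] → 24
@24: dst [2B, align 2] → 26
@26: proto [1B, align 1] → 27
+1 pad (align 2)
@28: ack [4B, align 2] → 32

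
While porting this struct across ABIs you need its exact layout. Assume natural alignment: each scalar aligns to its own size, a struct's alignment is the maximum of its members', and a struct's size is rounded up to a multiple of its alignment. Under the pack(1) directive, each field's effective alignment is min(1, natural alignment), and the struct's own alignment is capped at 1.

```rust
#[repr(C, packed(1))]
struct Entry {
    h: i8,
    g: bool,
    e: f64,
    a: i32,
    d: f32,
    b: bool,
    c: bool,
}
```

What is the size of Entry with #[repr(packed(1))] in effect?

0..1  h  (1B, 1-aligned)
1..2  g  (1B, 1-aligned)
2..10  e  (8B, 1-aligned)
10..14  a  (4B, 1-aligned)
14..18  d  (4B, 1-aligned)
18..19  b  (1B, 1-aligned)
19..20  c  (1B, 1-aligned)
sizeof = 20, alignof = 1

20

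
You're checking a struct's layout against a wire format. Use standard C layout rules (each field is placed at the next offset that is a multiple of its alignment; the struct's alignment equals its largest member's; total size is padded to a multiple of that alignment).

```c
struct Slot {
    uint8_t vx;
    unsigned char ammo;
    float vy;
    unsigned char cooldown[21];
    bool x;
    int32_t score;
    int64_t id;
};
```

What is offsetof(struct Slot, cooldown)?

8

@0: vx [1B, align 1] → 1
@1: ammo [1B, align 1] → 2
+2 pad (align 4)
@4: vy [4B, align 4] → 8
@8: cooldown [21B, align 1] → 29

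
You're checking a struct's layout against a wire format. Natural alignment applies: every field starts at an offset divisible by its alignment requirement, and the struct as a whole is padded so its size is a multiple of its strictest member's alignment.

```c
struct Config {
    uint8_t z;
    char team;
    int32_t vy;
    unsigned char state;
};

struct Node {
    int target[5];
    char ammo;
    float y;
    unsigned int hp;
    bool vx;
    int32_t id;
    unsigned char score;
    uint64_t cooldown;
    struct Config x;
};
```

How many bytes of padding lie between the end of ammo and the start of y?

3

Config: z at 0 (size 1, align 1) → ends 1; team at 1 (size 1, align 1) → ends 2; pad 2 to align 4 for vy; vy at 4 (size 4, align 4) → ends 8; state at 8 (size 1, align 1) → ends 9; tail pad 3 to reach multiple of 4; total 12 bytes, alignment 4
target at 0 (size 20, align 4) → ends 20
ammo at 20 (size 1, align 1) → ends 21
pad 3 to align 4 for y
y at 24 (size 4, align 4) → ends 28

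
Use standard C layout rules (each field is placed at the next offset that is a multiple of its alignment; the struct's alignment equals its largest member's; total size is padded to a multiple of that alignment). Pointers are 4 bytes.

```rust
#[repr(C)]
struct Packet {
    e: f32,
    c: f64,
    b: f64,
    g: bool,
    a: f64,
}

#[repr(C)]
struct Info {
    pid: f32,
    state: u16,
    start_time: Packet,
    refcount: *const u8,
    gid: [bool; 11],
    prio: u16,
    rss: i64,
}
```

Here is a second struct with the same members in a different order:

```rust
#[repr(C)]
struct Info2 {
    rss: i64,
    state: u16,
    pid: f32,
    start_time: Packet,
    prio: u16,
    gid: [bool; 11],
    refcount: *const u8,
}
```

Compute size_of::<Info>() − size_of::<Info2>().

Packet: e at 0 (size 4, align 4) → ends 4; pad 4 to align 8 for c; c at 8 (size 8, align 8) → ends 16; b at 16 (size 8, align 8) → ends 24; g at 24 (size 1, align 1) → ends 25; pad 7 to align 8 for a; a at 32 (size 8, align 8) → ends 40; total 40 bytes, alignment 8
pid at 0 (size 4, align 4) → ends 4
state at 4 (size 2, align 2) → ends 6
pad 2 to align 8 for start_time
start_time at 8 (size 40, align 8) → ends 48
refcount at 48 (size 4, align 4) → ends 52
gid at 52 (size 11, align 1) → ends 63
pad 1 to align 2 for prio
prio at 64 (size 2, align 2) → ends 66
pad 6 to align 8 for rss
rss at 72 (size 8, align 8) → ends 80
total 80 bytes, alignment 8
— Info2 —
rss at 0 (size 8, align 8) → ends 8
state at 8 (size 2, align 2) → ends 10
pad 2 to align 4 for pid
pid at 12 (size 4, align 4) → ends 16
start_time at 16 (size 40, align 8) → ends 56
prio at 56 (size 2, align 2) → ends 58
gid at 58 (size 11, align 1) → ends 69
pad 3 to align 4 for refcount
refcount at 72 (size 4, align 4) → ends 76
tail pad 4 to reach multiple of 8
total 80 bytes, alignment 8
80 − 80 = 0

0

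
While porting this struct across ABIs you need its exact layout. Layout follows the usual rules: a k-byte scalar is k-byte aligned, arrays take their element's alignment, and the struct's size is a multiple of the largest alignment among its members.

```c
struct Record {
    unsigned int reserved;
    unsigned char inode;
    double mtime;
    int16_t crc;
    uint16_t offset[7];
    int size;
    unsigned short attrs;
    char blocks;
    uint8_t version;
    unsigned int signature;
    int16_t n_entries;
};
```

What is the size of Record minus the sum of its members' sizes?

5

@0: reserved [4B, align 4] → 4
@4: inode [1B, align 1] → 5
+3 pad (align 8)
@8: mtime [8B, align 8] → 16
@16: crc [2B, align 2] → 18
@18: offset [14B, align 2] → 32
@32: size [4B, align 4] → 36
@36: attrs [2B, align 2] → 38
@38: blocks [1B, align 1] → 39
@39: version [1B, align 1] → 40
@40: signature [4B, align 4] → 44
@44: n_entries [2B, align 2] → 46
+2 tail pad (align 8)
size 48, align 8
data bytes 43, size 48 → padding 5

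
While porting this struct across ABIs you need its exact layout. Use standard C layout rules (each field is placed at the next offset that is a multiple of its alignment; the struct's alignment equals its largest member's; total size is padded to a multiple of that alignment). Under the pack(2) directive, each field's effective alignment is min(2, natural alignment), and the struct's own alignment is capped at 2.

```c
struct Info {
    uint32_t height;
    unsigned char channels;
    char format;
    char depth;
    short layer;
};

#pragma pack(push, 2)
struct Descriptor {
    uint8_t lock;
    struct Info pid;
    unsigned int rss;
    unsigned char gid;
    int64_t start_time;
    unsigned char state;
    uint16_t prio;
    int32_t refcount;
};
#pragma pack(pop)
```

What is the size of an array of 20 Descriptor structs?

720

Info: height at 0 (size 4, align 4) → ends 4; channels at 4 (size 1, align 1) → ends 5; format at 5 (size 1, align 1) → ends 6; depth at 6 (size 1, align 1) → ends 7; pad 1 to align 2 for layer; layer at 8 (size 2, align 2) → ends 10; tail pad 2 to reach multiple of 4; total 12 bytes, alignment 4
lock at 0 (size 1, align 1) → ends 1
pad 1 to align 2 for pid
pid at 2 (size 12, align 2) → ends 14
rss at 14 (size 4, align 2) → ends 18
gid at 18 (size 1, align 1) → ends 19
pad 1 to align 2 for start_time
start_time at 20 (size 8, align 2) → ends 28
state at 28 (size 1, align 1) → ends 29
pad 1 to align 2 for prio
prio at 30 (size 2, align 2) → ends 32
refcount at 32 (size 4, align 2) → ends 36
total 36 bytes, alignment 2
array of 20: 20 × 36 = 720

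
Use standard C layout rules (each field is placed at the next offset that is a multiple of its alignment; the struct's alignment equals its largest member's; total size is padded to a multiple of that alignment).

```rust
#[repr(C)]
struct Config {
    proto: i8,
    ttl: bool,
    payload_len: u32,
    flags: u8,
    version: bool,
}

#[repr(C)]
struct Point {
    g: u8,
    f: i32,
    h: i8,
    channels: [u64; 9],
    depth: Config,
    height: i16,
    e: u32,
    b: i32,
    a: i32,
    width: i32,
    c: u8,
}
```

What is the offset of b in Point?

108

Config: 0..1  proto  (1B, 1-aligned); 1..2  ttl  (1B, 1-aligned); 2..4  -- padding (2B); 4..8  payload_len  (4B, 4-aligned); 8..9  flags  (1B, 1-aligned); 9..10  version  (1B, 1-aligned); 10..12  -- tail padding (2B); sizeof = 12, alignof = 4
0..1  g  (1B, 1-aligned)
1..4  -- padding (3B)
4..8  f  (4B, 4-aligned)
8..9  h  (1B, 1-aligned)
9..16  -- padding (7B)
16..88  channels  (72B, 8-aligned)
88..100  depth  (12B, 4-aligned)
100..102  height  (2B, 2-aligned)
102..104  -- padding (2B)
104..108  e  (4B, 4-aligned)
108..112  b  (4B, 4-aligned)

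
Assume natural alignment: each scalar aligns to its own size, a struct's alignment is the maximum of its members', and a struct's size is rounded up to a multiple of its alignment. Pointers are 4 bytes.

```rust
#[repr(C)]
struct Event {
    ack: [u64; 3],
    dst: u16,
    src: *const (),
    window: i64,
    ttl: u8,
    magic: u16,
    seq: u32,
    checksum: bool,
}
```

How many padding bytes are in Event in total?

10

0..24  ack  (24B, 8-aligned)
24..26  dst  (2B, 2-aligned)
26..28  -- padding (2B)
28..32  src  (4B, 4-aligned)
32..40  window  (8B, 8-aligned)
40..41  ttl  (1B, 1-aligned)
41..42  -- padding (1B)
42..44  magic  (2B, 2-aligned)
44..48  seq  (4B, 4-aligned)
48..49  checksum  (1B, 1-aligned)
49..56  -- tail padding (7B)
sizeof = 56, alignof = 8
data bytes 46, size 56 → padding 10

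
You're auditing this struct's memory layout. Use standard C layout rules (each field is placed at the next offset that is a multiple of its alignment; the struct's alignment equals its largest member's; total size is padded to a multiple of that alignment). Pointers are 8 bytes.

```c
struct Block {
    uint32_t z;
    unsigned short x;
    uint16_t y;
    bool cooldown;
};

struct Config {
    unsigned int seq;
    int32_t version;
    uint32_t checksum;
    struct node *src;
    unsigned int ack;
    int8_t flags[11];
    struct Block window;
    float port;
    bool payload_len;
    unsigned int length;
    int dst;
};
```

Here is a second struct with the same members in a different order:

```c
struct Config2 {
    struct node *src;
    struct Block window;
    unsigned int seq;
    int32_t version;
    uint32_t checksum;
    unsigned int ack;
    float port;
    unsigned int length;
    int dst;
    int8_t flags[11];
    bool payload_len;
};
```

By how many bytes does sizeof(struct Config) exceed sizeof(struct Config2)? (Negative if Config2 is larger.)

8

Block: @0: z [4B, align 4] → 4; @4: x [2B, align 2] → 6; @6: y [2B, align 2] → 8; @8: cooldown [1B, align 1] → 9; +3 tail pad (align 4); size 12, align 4
@0: seq [4B, align 4] → 4
@4: version [4B, align 4] → 8
@8: checksum [4B, align 4] → 12
+4 pad (align 8)
@16: src [8B, align 8] → 24
@24: ack [4B, align 4] → 28
@28: flags [11B, align 1] → 39
+1 pad (align 4)
@40: window [12B, align 4] → 52
@52: port [4B, align 4] → 56
@56: payload_len [1B, align 1] → 57
+3 pad (align 4)
@60: length [4B, align 4] → 64
@64: dst [4B, align 4] → 68
+4 tail pad (align 8)
size 72, align 8
— Config2 —
@0: src [8B, align 8] → 8
@8: window [12B, align 4] → 20
@20: seq [4B, align 4] → 24
@24: version [4B, align 4] → 28
@28: checksum [4B, align 4] → 32
@32: ack [4B, align 4] → 36
@36: port [4B, align 4] → 40
@40: length [4B, align 4] → 44
@44: dst [4B, align 4] → 48
@48: flags [11B, align 1] → 59
@59: payload_len [1B, align 1] → 60
+4 tail pad (align 8)
size 64, align 8
72 − 64 = 8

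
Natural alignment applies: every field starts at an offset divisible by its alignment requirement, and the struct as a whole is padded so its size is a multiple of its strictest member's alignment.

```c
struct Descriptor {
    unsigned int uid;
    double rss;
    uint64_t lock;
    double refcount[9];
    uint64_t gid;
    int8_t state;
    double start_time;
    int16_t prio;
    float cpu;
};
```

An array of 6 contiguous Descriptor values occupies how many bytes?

0..4  uid  (4B, 4-aligned)
4..8  -- padding (4B)
8..16  rss  (8B, 8-aligned)
16..24  lock  (8B, 8-aligned)
24..96  refcount  (72B, 8-aligned)
96..104  gid  (8B, 8-aligned)
104..105  state  (1B, 1-aligned)
105..112  -- padding (7B)
112..120  start_time  (8B, 8-aligned)
120..122  prio  (2B, 2-aligned)
122..124  -- padding (2B)
124..128  cpu  (4B, 4-aligned)
sizeof = 128, alignof = 8
array of 6: 6 × 128 = 768

768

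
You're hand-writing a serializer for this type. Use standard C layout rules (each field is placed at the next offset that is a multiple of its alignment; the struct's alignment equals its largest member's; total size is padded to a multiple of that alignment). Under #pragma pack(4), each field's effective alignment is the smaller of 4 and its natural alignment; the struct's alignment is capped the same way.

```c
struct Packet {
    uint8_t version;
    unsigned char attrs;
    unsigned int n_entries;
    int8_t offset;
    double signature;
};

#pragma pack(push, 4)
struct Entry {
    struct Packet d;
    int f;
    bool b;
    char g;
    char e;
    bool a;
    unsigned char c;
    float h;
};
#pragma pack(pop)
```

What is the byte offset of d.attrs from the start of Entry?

1

Packet: version at 0 (size 1, align 1) → ends 1; attrs at 1 (size 1, align 1) → ends 2; pad 2 to align 4 for n_entries; n_entries at 4 (size 4, align 4) → ends 8; offset at 8 (size 1, align 1) → ends 9; pad 7 to align 8 for signature; signature at 16 (size 8, align 8) → ends 24; total 24 bytes, alignment 8
d at 0 (size 24, align 4) → ends 24
within Packet: attrs at 1
0 + 1 = 1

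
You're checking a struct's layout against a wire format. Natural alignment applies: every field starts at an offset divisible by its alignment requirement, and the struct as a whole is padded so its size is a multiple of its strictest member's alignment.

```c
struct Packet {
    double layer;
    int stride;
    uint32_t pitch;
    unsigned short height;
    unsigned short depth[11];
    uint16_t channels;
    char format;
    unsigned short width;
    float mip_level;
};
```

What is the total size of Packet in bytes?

56 bytes

@0: layer [8B, align 8] → 8
@8: stride [4B, align 4] → 12
@12: pitch [4B, align 4] → 16
@16: height [2B, align 2] → 18
@18: depth [22B, align 2] → 40
@40: channels [2B, align 2] → 42
@42: format [1B, align 1] → 43
+1 pad (align 2)
@44: width [2B, align 2] → 46
+2 pad (align 4)
@48: mip_level [4B, align 4] → 52
+4 tail pad (align 8)
size 56, align 8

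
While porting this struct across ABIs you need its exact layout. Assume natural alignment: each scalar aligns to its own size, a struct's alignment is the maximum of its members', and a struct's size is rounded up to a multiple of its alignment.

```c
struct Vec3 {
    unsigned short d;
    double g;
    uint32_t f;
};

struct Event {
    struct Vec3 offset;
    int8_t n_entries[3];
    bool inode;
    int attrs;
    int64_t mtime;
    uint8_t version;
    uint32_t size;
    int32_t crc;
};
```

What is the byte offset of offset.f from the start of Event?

16

Vec3: d at 0 (size 2, align 2) → ends 2; pad 6 to align 8 for g; g at 8 (size 8, align 8) → ends 16; f at 16 (size 4, align 4) → ends 20; tail pad 4 to reach multiple of 8; total 24 bytes, alignment 8
offset at 0 (size 24, align 8) → ends 24
within Vec3: f at 16
0 + 16 = 16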